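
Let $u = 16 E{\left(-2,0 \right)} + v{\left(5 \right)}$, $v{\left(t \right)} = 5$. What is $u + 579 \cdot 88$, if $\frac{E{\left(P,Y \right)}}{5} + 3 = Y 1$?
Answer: $50717$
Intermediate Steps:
$E{\left(P,Y \right)} = -15 + 5 Y$ ($E{\left(P,Y \right)} = -15 + 5 Y 1 = -15 + 5 Y$)
$u = -235$ ($u = 16 \left(-15 + 5 \cdot 0\right) + 5 = 16 \left(-15 + 0\right) + 5 = 16 \left(-15\right) + 5 = -240 + 5 = -235$)
$u + 579 \cdot 88 = -235 + 579 \cdot 88 = -235 + 50952 = 50717$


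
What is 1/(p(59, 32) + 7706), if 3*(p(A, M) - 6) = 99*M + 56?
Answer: 3/26360 ≈ 0.00011381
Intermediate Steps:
p(A, M) = 74/3 + 33*M (p(A, M) = 6 + (99*M + 56)/3 = 6 + (56 + 99*M)/3 = 6 + (56/3 + 33*M) = 74/3 + 33*M)
1/(p(59, 32) + 7706) = 1/((74/3 + 33*32) + 7706) = 1/((74/3 + 1056) + 7706) = 1/(3242/3 + 7706) = 1/(26360/3) = 3/26360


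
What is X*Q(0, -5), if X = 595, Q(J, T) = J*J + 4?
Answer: 2380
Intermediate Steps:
Q(J, T) = 4 + J² (Q(J, T) = J² + 4 = 4 + J²)
X*Q(0, -5) = 595*(4 + 0²) = 595*(4 + 0) = 595*4 = 2380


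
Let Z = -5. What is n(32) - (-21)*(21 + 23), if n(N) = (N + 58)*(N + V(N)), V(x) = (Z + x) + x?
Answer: 9114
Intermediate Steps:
V(x) = -5 + 2*x (V(x) = (-5 + x) + x = -5 + 2*x)
n(N) = (-5 + 3*N)*(58 + N) (n(N) = (N + 58)*(N + (-5 + 2*N)) = (58 + N)*(-5 + 3*N) = (-5 + 3*N)*(58 + N))
n(32) - (-21)*(21 + 23) = (-290 + 3*32**2 + 169*32) - (-21)*(21 + 23) = (-290 + 3*1024 + 5408) - (-21)*44 = (-290 + 3072 + 5408) - 1*(-924) = 8190 + 924 = 9114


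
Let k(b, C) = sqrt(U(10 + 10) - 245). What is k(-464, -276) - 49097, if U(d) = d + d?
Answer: -49097 + I*sqrt(205) ≈ -49097.0 + 14.318*I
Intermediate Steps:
U(d) = 2*d
k(b, C) = I*sqrt(205) (k(b, C) = sqrt(2*(10 + 10) - 245) = sqrt(2*20 - 245) = sqrt(40 - 245) = sqrt(-205) = I*sqrt(205))
k(-464, -276) - 49097 = I*sqrt(205) - 49097 = -49097 + I*sqrt(205)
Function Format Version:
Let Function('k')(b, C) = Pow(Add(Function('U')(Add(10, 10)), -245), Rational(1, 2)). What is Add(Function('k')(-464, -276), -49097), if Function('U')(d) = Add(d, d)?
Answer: Add(-49097, Mul(I, Pow(205, Rational(1, 2)))) ≈ Add(-49097., Mul(14.318, I))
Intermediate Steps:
Function('U')(d) = Mul(2, d)
Function('k')(b, C) = Mul(I, Pow(205, Rational(1, 2))) (Function('k')(b, C) = Pow(Add(Mul(2, Add(10, 10)), -245), Rational(1, 2)) = Pow(Add(Mul(2, 20), -245), Rational(1, 2)) = Pow(Add(40, -245), Rational(1, 2)) = Pow(-205, Rational(1, 2)) = Mul(I, Pow(205, Rational(1, 2))))
Add(Function('k')(-464, -276), -49097) = Add(Mul(I, Pow(205, Rational(1, 2))), -49097) = Add(-49097, Mul(I, Pow(205, Rational(1, 2))))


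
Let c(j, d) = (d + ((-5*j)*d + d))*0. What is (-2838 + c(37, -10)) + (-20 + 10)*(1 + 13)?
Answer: -2978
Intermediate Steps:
c(j, d) = 0 (c(j, d) = (d + (-5*d*j + d))*0 = (d + (d - 5*d*j))*0 = (2*d - 5*d*j)*0 = 0)
(-2838 + c(37, -10)) + (-20 + 10)*(1 + 13) = (-2838 + 0) + (-20 + 10)*(1 + 13) = -2838 - 10*14 = -2838 - 140 = -2978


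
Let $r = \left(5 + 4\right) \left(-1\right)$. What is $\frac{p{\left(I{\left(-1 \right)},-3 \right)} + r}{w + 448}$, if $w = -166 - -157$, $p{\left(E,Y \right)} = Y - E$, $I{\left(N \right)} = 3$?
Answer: $- \frac{15}{439} \approx -0.034169$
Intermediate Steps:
$w = -9$ ($w = -166 + 157 = -9$)
$r = -9$ ($r = 9 \left(-1\right) = -9$)
$\frac{p{\left(I{\left(-1 \right)},-3 \right)} + r}{w + 448} = \frac{\left(-3 - 3\right) - 9}{-9 + 448} = \frac{\left(-3 - 3\right) - 9}{439} = \left(-6 - 9\right) \frac{1}{439} = \left(-15\right) \frac{1}{439} = - \frac{15}{439}$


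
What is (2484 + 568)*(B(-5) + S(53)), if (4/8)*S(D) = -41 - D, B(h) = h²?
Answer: -497476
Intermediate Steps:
S(D) = -82 - 2*D (S(D) = 2*(-41 - D) = -82 - 2*D)
(2484 + 568)*(B(-5) + S(53)) = (2484 + 568)*((-5)² + (-82 - 2*53)) = 3052*(25 + (-82 - 106)) = 3052*(25 - 188) = 3052*(-163) = -497476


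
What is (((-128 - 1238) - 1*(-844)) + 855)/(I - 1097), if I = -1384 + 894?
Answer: -111/529 ≈ -0.20983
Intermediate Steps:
I = -490
(((-128 - 1238) - 1*(-844)) + 855)/(I - 1097) = (((-128 - 1238) - 1*(-844)) + 855)/(-490 - 1097) = ((-1366 + 844) + 855)/(-1587) = (-522 + 855)*(-1/1587) = 333*(-1/1587) = -111/529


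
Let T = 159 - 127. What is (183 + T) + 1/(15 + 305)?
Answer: 68801/320 ≈ 215.00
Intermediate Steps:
T = 32
(183 + T) + 1/(15 + 305) = (183 + 32) + 1/(15 + 305) = 215 + 1/320 = 68801/320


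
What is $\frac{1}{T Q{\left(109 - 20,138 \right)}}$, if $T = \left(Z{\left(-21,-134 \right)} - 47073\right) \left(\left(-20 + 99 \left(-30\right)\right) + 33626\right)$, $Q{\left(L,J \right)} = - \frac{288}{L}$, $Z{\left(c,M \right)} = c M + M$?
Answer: $\frac{89}{391686897024} \approx 2.2722 \cdot 10^{-10}$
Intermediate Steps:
$Z{\left(c,M \right)} = M + M c$ ($Z{\left(c,M \right)} = M c + M = M + M c$)
$T = -1360023948$ ($T = \left(- 134 \left(1 - 21\right) - 47073\right) \left(\left(-20 + 99 \left(-30\right)\right) + 33626\right) = \left(\left(-134\right) \left(-20\right) - 47073\right) \left(\left(-20 - 2970\right) + 33626\right) = \left(2680 - 47073\right) \left(-2990 + 33626\right) = \left(-44393\right) 30636 = -1360023948$)
$\frac{1}{T Q{\left(109 - 20,138 \right)}} = \frac{1}{\left(-1360023948\right) \left(- \frac{288}{109 - 20}\right)} = - \frac{1}{1360023948 \left(- \frac{288}{89}\right)} = \left(- \frac{1}{1360023948}\right) \left(- \frac{89}{288}\right) = \frac{89}{391686897024}$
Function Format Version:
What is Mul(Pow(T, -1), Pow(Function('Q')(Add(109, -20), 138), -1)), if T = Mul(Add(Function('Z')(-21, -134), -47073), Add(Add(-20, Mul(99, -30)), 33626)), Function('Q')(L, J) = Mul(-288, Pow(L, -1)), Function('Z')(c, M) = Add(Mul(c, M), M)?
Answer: Rational(89, 391686897024) ≈ 2.2722e-10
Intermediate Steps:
Function('Z')(c, M) = Add(M, Mul(M, c)) (Function('Z')(c, M) = Add(Mul(M, c), M) = Add(M, Mul(M, c)))
T = -1360023948 (T = Mul(Add(Mul(-134, Add(1, -21)), -47073), Add(Add(-20, Mul(99, -30)), 33626)) = Mul(Add(Mul(-134, -20), -47073), Add(Add(-20, -2970), 33626)) = Mul(Add(2680, -47073), Add(-2990, 33626)) = Mul(-44393, 30636) = -1360023948)
Mul(Pow(T, -1), Pow(Function('Q')(Add(109, -20), 138), -1)) = Mul(Pow(-1360023948, -1), Pow(Mul(-288, Pow(Add(109, -20), -1)), -1)) = Mul(Rational(-1, 1360023948), Pow(Mul(-288, Pow(89, -1)), -1)) = Mul(Rational(-1, 1360023948), Pow(Mul(-288, Rational(1, 89)), -1)) = Mul(Rational(-1, 1360023948), Pow(Rational(-288, 89), -1)) = Mul(Rational(-1, 1360023948), Rational(-89, 288)) = Rational(89, 391686897024)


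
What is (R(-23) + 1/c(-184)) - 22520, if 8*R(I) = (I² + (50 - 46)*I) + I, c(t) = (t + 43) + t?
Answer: -29208729/1300 ≈ -22468.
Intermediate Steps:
c(t) = 43 + 2*t (c(t) = (43 + t) + t = 43 + 2*t)
R(I) = I²/8 + 5*I/8 (R(I) = ((I² + (50 - 46)*I) + I)/8 = ((I² + 4*I) + I)/8 = (I² + 5*I)/8 = I²/8 + 5*I/8)
(R(-23) + 1/c(-184)) - 22520 = ((⅛)*(-23)*(5 - 23) + 1/(43 + 2*(-184))) - 22520 = ((⅛)*(-23)*(-18) + 1/(43 - 368)) - 22520 = (207/4 + 1/(-325)) - 22520 = (207/4 - 1/325) - 22520 = 67271/1300 - 22520 = -29208729/1300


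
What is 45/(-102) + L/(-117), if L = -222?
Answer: 1931/1326 ≈ 1.4563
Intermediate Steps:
45/(-102) + L/(-117) = 45/(-102) - 222/(-117) = 45*(-1/102) - 222*(-1/117) = -15/34 + 74/39 = 1931/1326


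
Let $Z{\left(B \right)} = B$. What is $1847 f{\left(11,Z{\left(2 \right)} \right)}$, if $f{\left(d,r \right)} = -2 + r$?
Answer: $0$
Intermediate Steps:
$1847 f{\left(11,Z{\left(2 \right)} \right)} = 1847 \left(-2 + 2\right) = 1847 \cdot 0 = 0$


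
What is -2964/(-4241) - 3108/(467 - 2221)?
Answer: 9189942/3719357 ≈ 2.4708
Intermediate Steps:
-2964/(-4241) - 3108/(467 - 2221) = -2964*(-1/4241) - 3108/(-1754) = 2964/4241 - 3108*(-1/1754) = 2964/4241 + 1554/877 = 9189942/3719357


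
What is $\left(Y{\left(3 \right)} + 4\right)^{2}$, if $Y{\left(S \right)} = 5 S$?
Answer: $361$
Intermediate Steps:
$\left(Y{\left(3 \right)} + 4\right)^{2} = \left(5 \cdot 3 + 4\right)^{2} = \left(15 + 4\right)^{2} = 19^{2} = 361$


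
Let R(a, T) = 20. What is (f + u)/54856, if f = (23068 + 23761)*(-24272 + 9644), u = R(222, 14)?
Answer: -85626824/6857 ≈ -12488.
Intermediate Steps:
u = 20
f = -685014612 (f = 46829*(-14628) = -685014612)
(f + u)/54856 = (-685014612 + 20)/54856 = -685014592*1/54856 = -85626824/6857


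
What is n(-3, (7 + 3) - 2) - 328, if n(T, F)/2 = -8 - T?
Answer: -338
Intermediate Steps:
n(T, F) = -16 - 2*T (n(T, F) = 2*(-8 - T) = -16 - 2*T)
n(-3, (7 + 3) - 2) - 328 = (-16 - 2*(-3)) - 328 = (-16 + 6) - 328 = -10 - 328 = -338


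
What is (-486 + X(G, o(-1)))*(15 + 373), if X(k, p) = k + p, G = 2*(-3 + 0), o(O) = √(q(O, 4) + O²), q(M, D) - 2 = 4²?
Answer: -190896 + 388*√19 ≈ -1.8920e+5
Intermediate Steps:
q(M, D) = 18 (q(M, D) = 2 + 4² = 2 + 16 = 18)
o(O) = √(18 + O²)
G = -6 (G = 2*(-3) = -6)
(-486 + X(G, o(-1)))*(15 + 373) = (-486 + (-6 + √(18 + (-1)²)))*(15 + 373) = (-486 + (-6 + √(18 + 1)))*388 = (-486 + (-6 + √19))*388 = (-492 + √19)*388 = -190896 + 388*√19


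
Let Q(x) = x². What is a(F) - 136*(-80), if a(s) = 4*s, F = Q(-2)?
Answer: 10896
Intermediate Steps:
F = 4 (F = (-2)² = 4)
a(F) - 136*(-80) = 4*4 - 136*(-80) = 16 + 10880 = 10896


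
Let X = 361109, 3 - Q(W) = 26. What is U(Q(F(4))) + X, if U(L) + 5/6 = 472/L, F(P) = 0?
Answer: 49830095/138 ≈ 3.6109e+5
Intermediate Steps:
Q(W) = -23 (Q(W) = 3 - 1*26 = 3 - 26 = -23)
U(L) = -⅚ + 472/L
U(Q(F(4))) + X = (-⅚ + 472/(-23)) + 361109 = (-⅚ + 472*(-1/23)) + 361109 = (-⅚ - 472/23) + 361109 = -2947/138 + 361109 = 49830095/138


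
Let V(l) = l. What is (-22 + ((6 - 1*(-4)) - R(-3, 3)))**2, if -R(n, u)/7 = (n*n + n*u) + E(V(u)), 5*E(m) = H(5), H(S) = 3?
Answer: 1521/25 ≈ 60.840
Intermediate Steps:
E(m) = 3/5 (E(m) = (1/5)*3 = 3/5)
R(n, u) = -21/5 - 7*n**2 - 7*n*u (R(n, u) = -7*((n*n + n*u) + 3/5) = -7*((n**2 + n*u) + 3/5) = -7*(3/5 + n**2 + n*u) = -21/5 - 7*n**2 - 7*n*u)
(-22 + ((6 - 1*(-4)) - R(-3, 3)))**2 = (-22 + ((6 - 1*(-4)) - (-21/5 - 7*(-3)**2 - 7*(-3)*3)))**2 = (-22 + ((6 + 4) - (-21/5 - 7*9 + 63)))**2 = (-22 + (10 - (-21/5 - 63 + 63)))**2 = (-22 + (10 - 1*(-21/5)))**2 = (-22 + (10 + 21/5))**2 = (-22 + 71/5)**2 = (-39/5)**2 = 1521/25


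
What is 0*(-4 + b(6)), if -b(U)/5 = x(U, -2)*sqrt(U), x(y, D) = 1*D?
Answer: 0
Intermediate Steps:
x(y, D) = D
b(U) = 10*sqrt(U) (b(U) = -(-10)*sqrt(U) = 10*sqrt(U))
0*(-4 + b(6)) = 0*(-4 + 10*sqrt(6)) = 0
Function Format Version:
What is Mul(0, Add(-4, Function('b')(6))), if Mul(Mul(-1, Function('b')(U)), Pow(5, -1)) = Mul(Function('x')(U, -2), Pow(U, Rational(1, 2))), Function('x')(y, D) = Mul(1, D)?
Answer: 0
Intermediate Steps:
Function('x')(y, D) = D
Function('b')(U) = Mul(10, Pow(U, Rational(1, 2))) (Function('b')(U) = Mul(-5, Mul(-2, Pow(U, Rational(1, 2)))) = Mul(10, Pow(U, Rational(1, 2))))
Mul(0, Add(-4, Function('b')(6))) = Mul(0, Add(-4, Mul(10, Pow(6, Rational(1, 2))))) = 0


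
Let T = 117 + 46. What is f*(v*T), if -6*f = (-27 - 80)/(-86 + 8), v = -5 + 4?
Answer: 17441/468 ≈ 37.267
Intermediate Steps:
T = 163
v = -1
f = -107/468 (f = -(-27 - 80)/(6*(-86 + 8)) = -(-107)/(6*(-78)) = -(-107)*(-1)/(6*78) = -⅙*107/78 = -107/468 ≈ -0.22863)
f*(v*T) = -(-107)*163/468 = -107/468*(-163) = 17441/468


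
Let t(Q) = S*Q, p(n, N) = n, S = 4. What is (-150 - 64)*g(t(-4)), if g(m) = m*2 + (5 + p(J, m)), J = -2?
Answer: 6206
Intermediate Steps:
t(Q) = 4*Q
g(m) = 3 + 2*m (g(m) = m*2 + (5 - 2) = 2*m + 3 = 3 + 2*m)
(-150 - 64)*g(t(-4)) = (-150 - 64)*(3 + 2*(4*(-4))) = -214*(3 + 2*(-16)) = -214*(3 - 32) = -214*(-29) = 6206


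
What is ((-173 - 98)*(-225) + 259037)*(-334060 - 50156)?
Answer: -122953730592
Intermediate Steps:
((-173 - 98)*(-225) + 259037)*(-334060 - 50156) = (-271*(-225) + 259037)*(-384216) = (60975 + 259037)*(-384216) = 320012*(-384216) = -122953730592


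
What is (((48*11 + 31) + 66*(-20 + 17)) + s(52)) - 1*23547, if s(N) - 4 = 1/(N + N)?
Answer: -2410927/104 ≈ -23182.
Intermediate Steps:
s(N) = 4 + 1/(2*N) (s(N) = 4 + 1/(N + N) = 4 + 1/(2*N))
(((48*11 + 31) + 66*(-20 + 17)) + s(52)) - 1*23547 = (((48*11 + 31) + 66*(-20 + 17)) + (4 + (½)/52)) - 1*23547 = (((528 + 31) + 66*(-3)) + (4 + (½)*(1/52))) - 23547 = ((559 - 198) + (4 + 1/104)) - 23547 = (361 + 417/104) - 23547 = 37961/104 - 23547 = -2410927/104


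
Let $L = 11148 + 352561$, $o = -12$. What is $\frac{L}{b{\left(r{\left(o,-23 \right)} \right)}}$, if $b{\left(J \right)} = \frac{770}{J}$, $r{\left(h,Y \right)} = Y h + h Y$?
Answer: $\frac{100383684}{385} \approx 2.6074 \cdot 10^{5}$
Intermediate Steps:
$r{\left(h,Y \right)} = 2 Y h$ ($r{\left(h,Y \right)} = Y h + Y h = 2 Y h$)
$L = 363709$
$\frac{L}{b{\left(r{\left(o,-23 \right)} \right)}} = \frac{363709}{770 \frac{1}{2 \left(-23\right) \left(-12\right)}} = \frac{363709}{770 \cdot \frac{1}{552}} = \frac{363709}{\frac{385}{276}} = 363709 \cdot \frac{276}{385} = \frac{100383684}{385}$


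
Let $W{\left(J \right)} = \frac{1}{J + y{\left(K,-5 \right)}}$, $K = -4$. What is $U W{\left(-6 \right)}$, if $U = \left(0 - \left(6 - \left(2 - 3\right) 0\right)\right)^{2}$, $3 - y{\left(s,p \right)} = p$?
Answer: $18$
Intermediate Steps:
$y{\left(s,p \right)} = 3 - p$
$W{\left(J \right)} = \frac{1}{8 + J}$ ($W{\left(J \right)} = \frac{1}{J + \left(3 - -5\right)} = \frac{1}{J + \left(3 + 5\right)} = \frac{1}{J + 8} = \frac{1}{8 + J}$)
$U = 36$ ($U = \left(0 - 6\right)^{2} = \left(-6\right)^{2} = 36$)
$U W{\left(-6 \right)} = \frac{36}{8 - 6} = \frac{36}{2} = 36 \cdot \frac{1}{2} = 18$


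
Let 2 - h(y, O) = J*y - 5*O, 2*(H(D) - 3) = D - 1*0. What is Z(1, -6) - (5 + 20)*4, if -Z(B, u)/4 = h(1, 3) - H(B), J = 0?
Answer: -154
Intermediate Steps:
H(D) = 3 + D/2 (H(D) = 3 + (D - 1*0)/2 = 3 + (D + 0)/2 = 3 + D/2)
h(y, O) = 2 + 5*O (h(y, O) = 2 - (0*y - 5*O) = 2 - (0 - 5*O) = 2 - (-5)*O = 2 + 5*O)
Z(B, u) = -56 + 2*B (Z(B, u) = -4*((2 + 5*3) - (3 + B/2)) = -4*((2 + 15) + (-3 - B/2)) = -4*(17 + (-3 - B/2)) = -4*(14 - B/2) = -56 + 2*B)
Z(1, -6) - (5 + 20)*4 = (-56 + 2*1) - (5 + 20)*4 = (-56 + 2) - 25*4 = -54 - 1*100 = -54 - 100 = -154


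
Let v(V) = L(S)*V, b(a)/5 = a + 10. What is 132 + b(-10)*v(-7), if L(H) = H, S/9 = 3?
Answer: 132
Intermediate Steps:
S = 27 (S = 9*3 = 27)
b(a) = 50 + 5*a (b(a) = 5*(a + 10) = 5*(10 + a) = 50 + 5*a)
v(V) = 27*V
132 + b(-10)*v(-7) = 132 + (50 + 5*(-10))*(27*(-7)) = 132 + (50 - 50)*(-189) = 132 + 0*(-189) = 132 + 0 = 132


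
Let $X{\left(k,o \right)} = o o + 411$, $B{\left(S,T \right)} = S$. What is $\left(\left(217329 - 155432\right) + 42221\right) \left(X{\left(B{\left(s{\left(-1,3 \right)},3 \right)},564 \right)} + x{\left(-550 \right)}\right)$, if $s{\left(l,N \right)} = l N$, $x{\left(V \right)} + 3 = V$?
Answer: $33104734572$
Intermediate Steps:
$x{\left(V \right)} = -3 + V$
$s{\left(l,N \right)} = N l$
$X{\left(k,o \right)} = 411 + o^{2}$ ($X{\left(k,o \right)} = o^{2} + 411 = 411 + o^{2}$)
$\left(\left(217329 - 155432\right) + 42221\right) \left(X{\left(B{\left(s{\left(-1,3 \right)},3 \right)},564 \right)} + x{\left(-550 \right)}\right) = \left(\left(217329 - 155432\right) + 42221\right) \left(\left(411 + 564^{2}\right) - 553\right) = \left(61897 + 42221\right) \left(\left(411 + 318096\right) - 553\right) = 104118 \left(318507 - 553\right) = 104118 \cdot 317954 = 33104734572$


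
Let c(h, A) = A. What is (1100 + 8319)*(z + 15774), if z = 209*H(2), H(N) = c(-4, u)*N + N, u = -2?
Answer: 144638164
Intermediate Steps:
H(N) = -N (H(N) = -2*N + N = -N)
z = -418 (z = 209*(-1*2) = 209*(-2) = -418)
(1100 + 8319)*(z + 15774) = (1100 + 8319)*(-418 + 15774) = 9419*15356 = 144638164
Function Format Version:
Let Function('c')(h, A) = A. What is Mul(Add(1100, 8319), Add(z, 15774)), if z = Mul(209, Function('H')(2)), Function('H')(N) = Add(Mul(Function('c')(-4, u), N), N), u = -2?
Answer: 144638164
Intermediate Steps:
Function('H')(N) = Mul(-1, N) (Function('H')(N) = Add(Mul(-2, N), N) = Mul(-1, N))
z = -418 (z = Mul(209, Mul(-1, 2)) = Mul(209, -2) = -418)
Mul(Add(1100, 8319), Add(z, 15774)) = Mul(Add(1100, 8319), Add(-418, 15774)) = Mul(9419, 15356) = 144638164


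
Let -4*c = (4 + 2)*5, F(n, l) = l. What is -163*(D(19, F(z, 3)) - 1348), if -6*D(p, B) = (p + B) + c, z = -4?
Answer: 2641415/12 ≈ 2.2012e+5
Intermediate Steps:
c = -15/2 (c = -(4 + 2)*5/4 = -3*5/2 = -¼*30 = -15/2 ≈ -7.5000)
D(p, B) = 5/4 - B/6 - p/6 (D(p, B) = -((p + B) - 15/2)/6 = -((B + p) - 15/2)/6 = -(-15/2 + B + p)/6 = 5/4 - B/6 - p/6)
-163*(D(19, F(z, 3)) - 1348) = -163*((5/4 - ⅙*3 - ⅙*19) - 1348) = -163*((5/4 - ½ - 19/6) - 1348) = -163*(-29/12 - 1348) = -163*(-16205/12) = 2641415/12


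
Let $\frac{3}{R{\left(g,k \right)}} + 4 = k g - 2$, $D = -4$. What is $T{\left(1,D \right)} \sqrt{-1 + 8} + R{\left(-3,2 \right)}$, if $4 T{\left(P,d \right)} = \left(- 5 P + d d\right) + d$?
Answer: $- \frac{1}{4} + \frac{7 \sqrt{7}}{4} \approx 4.3801$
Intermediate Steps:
$R{\left(g,k \right)} = \frac{3}{-6 + g k}$ ($R{\left(g,k \right)} = \frac{3}{-4 + \left(k g - 2\right)} = \frac{3}{-4 + \left(g k - 2\right)} = \frac{3}{-4 + \left(-2 + g k\right)} = \frac{3}{-6 + g k}$)
$T{\left(P,d \right)} = - \frac{5 P}{4} + \frac{d}{4} + \frac{d^{2}}{4}$ ($T{\left(P,d \right)} = \frac{\left(- 5 P + d d\right) + d}{4} = \frac{\left(- 5 P + d^{2}\right) + d}{4} = \frac{\left(d^{2} - 5 P\right) + d}{4} = \frac{d + d^{2} - 5 P}{4} = - \frac{5 P}{4} + \frac{d}{4} + \frac{d^{2}}{4}$)
$T{\left(1,D \right)} \sqrt{-1 + 8} + R{\left(-3,2 \right)} = \left(\left(- \frac{5}{4}\right) 1 + \frac{1}{4} \left(-4\right) + \frac{\left(-4\right)^{2}}{4}\right) \sqrt{-1 + 8} + \frac{3}{-6 - 6} = \left(- \frac{5}{4} - 1 + \frac{1}{4} \cdot 16\right) \sqrt{7} + \frac{3}{-6 - 6} = \left(- \frac{5}{4} - 1 + 4\right) \sqrt{7} + \frac{3}{-12} = \frac{7 \sqrt{7}}{4} + 3 \left(- \frac{1}{12}\right) = \frac{7 \sqrt{7}}{4} - \frac{1}{4} = - \frac{1}{4} + \frac{7 \sqrt{7}}{4}$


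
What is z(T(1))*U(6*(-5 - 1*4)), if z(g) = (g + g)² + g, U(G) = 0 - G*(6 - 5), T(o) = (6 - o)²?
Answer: 136350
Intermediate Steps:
U(G) = -G (U(G) = 0 - G = -G)
z(g) = g + 4*g² (z(g) = (2*g)² + g = 4*g² + g = g + 4*g²)
z(T(1))*U(6*(-5 - 1*4)) = ((-6 + 1)²*(1 + 4*(-6 + 1)²))*(-6*(-5 - 1*4)) = ((-5)²*(1 + 4*(-5)²))*(-6*(-5 - 4)) = (25*(1 + 4*25))*(-6*(-9)) = (25*(1 + 100))*(-1*(-54)) = (25*101)*54 = 2525*54 = 136350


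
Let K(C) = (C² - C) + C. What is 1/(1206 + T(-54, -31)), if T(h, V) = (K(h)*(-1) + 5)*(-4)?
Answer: 1/12850 ≈ 7.7821e-5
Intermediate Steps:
K(C) = C²
T(h, V) = -20 + 4*h² (T(h, V) = (h²*(-1) + 5)*(-4) = (-h² + 5)*(-4) = (5 - h²)*(-4) = -20 + 4*h²)
1/(1206 + T(-54, -31)) = 1/(1206 + (-20 + 4*(-54)²)) = 1/(1206 + (-20 + 4*2916)) = 1/(1206 + (-20 + 11664)) = 1/(1206 + 11644) = 1/12850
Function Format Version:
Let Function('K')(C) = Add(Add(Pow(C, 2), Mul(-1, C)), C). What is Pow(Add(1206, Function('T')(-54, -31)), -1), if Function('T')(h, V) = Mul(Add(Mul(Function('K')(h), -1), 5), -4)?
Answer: Rational(1, 12850) ≈ 7.7821e-5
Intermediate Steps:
Function('K')(C) = Pow(C, 2)
Function('T')(h, V) = Add(-20, Mul(4, Pow(h, 2))) (Function('T')(h, V) = Mul(Add(Mul(Pow(h, 2), -1), 5), -4) = Mul(Add(Mul(-1, Pow(h, 2)), 5), -4) = Mul(Add(5, Mul(-1, Pow(h, 2))), -4) = Add(-20, Mul(4, Pow(h, 2))))
Pow(Add(1206, Function('T')(-54, -31)), -1) = Pow(Add(1206, Add(-20, Mul(4, Pow(-54, 2)))), -1) = Pow(Add(1206, Add(-20, Mul(4, 2916))), -1) = Pow(Add(1206, Add(-20, 11664)), -1) = Pow(Add(1206, 11644), -1) = Pow(12850, -1) = Rational(1, 12850)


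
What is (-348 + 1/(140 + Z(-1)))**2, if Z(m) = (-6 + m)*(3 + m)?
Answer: 1922559409/15876 ≈ 1.2110e+5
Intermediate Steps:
(-348 + 1/(140 + Z(-1)))**2 = (-348 + 1/(140 + (-18 + (-1)**2 - 3*(-1))))**2 = (-348 + 1/(140 + (-18 + 1 + 3)))**2 = (-348 + 1/(140 - 14))**2 = (-348 + 1/126)**2 = (-43847/126)**2 = 1922559409/15876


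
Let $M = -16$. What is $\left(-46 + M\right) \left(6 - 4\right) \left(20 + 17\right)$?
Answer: $-4588$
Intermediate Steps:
$\left(-46 + M\right) \left(6 - 4\right) \left(20 + 17\right) = \left(-46 - 16\right) \left(6 - 4\right) \left(20 + 17\right) = - 62 \cdot 2 \cdot 37 = \left(-62\right) 74 = -4588$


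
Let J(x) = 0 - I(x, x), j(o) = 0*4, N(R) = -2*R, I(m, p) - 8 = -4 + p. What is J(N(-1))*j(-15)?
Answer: 0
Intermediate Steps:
I(m, p) = 4 + p (I(m, p) = 8 + (-4 + p) = 4 + p)
j(o) = 0
J(x) = -4 - x (J(x) = 0 - (4 + x) = 0 + (-4 - x) = -4 - x)
J(N(-1))*j(-15) = (-4 - (-2)*(-1))*0 = (-4 - 1*2)*0 = (-4 - 2)*0 = -6*0 = 0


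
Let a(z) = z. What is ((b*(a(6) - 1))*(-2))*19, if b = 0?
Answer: 0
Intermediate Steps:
((b*(a(6) - 1))*(-2))*19 = ((0*(6 - 1))*(-2))*19 = ((0*5)*(-2))*19 = (0*(-2))*19 = 0*19 = 0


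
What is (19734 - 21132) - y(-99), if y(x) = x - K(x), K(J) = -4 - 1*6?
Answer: -1309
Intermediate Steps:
K(J) = -10 (K(J) = -4 - 6 = -10)
y(x) = 10 + x (y(x) = x - 1*(-10) = x + 10 = 10 + x)
(19734 - 21132) - y(-99) = (19734 - 21132) - (10 - 99) = -1398 - 1*(-89) = -1398 + 89 = -1309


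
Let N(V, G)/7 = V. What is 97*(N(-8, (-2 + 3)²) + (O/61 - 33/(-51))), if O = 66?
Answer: -5459063/1037 ≈ -5264.3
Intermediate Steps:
N(V, G) = 7*V
97*(N(-8, (-2 + 3)²) + (O/61 - 33/(-51))) = 97*(7*(-8) + (66/61 - 33/(-51))) = 97*(-56 + (66*(1/61) - 33*(-1/51))) = 97*(-56 + (66/61 + 11/17)) = 97*(-56 + 1793/1037) = 97*(-56279/1037) = -5459063/1037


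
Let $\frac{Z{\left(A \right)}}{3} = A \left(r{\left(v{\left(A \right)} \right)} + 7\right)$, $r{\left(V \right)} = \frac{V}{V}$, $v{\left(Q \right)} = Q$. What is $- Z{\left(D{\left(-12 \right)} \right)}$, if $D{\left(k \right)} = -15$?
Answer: $360$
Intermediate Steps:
$r{\left(V \right)} = 1$
$Z{\left(A \right)} = 24 A$ ($Z{\left(A \right)} = 3 A \left(1 + 7\right) = 3 A 8 = 3 \cdot 8 A = 24 A$)
$- Z{\left(D{\left(-12 \right)} \right)} = - 24 \left(-15\right) = \left(-1\right) \left(-360\right) = 360$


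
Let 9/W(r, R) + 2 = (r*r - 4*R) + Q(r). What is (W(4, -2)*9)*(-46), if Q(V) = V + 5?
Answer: -3726/31 ≈ -120.19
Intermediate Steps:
Q(V) = 5 + V
W(r, R) = 9/(3 + r + r² - 4*R) (W(r, R) = 9/(-2 + ((r*r - 4*R) + (5 + r))) = 9/(-2 + ((r² - 4*R) + (5 + r))) = 9/(-2 + (5 + r + r² - 4*R)) = 9/(3 + r + r² - 4*R))
(W(4, -2)*9)*(-46) = ((9/(3 + 4 + 4² - 4*(-2)))*9)*(-46) = ((9/(3 + 4 + 16 + 8))*9)*(-46) = ((9/31)*9)*(-46) = (81/31)*(-46) = -3726/31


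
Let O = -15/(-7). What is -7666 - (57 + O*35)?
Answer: -7798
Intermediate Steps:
O = 15/7 (O = -15*(-⅐) = 15/7 ≈ 2.1429)
-7666 - (57 + O*35) = -7666 - (57 + (15/7)*35) = -7666 - (57 + 75) = -7666 - 1*132 = -7666 - 132 = -7798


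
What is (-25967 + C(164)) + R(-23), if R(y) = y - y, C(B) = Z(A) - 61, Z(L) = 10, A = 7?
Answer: -26018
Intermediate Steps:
C(B) = -51 (C(B) = 10 - 61 = -51)
R(y) = 0
(-25967 + C(164)) + R(-23) = (-25967 - 51) + 0 = -26018 + 0 = -26018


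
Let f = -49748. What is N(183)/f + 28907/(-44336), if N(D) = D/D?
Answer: -359527443/551406832 ≈ -0.65202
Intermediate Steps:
N(D) = 1
N(183)/f + 28907/(-44336) = 1/(-49748) + 28907/(-44336) = 1*(-1/49748) + 28907*(-1/44336) = -1/49748 - 28907/44336 = -359527443/551406832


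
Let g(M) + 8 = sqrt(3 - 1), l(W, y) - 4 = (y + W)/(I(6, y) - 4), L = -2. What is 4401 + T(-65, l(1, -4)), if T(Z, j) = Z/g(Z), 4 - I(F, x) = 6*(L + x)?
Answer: 136691/31 + 65*sqrt(2)/62 ≈ 4410.9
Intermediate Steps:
I(F, x) = 16 - 6*x (I(F, x) = 4 - 6*(-2 + x) = 4 - (-12 + 6*x) = 4 + (12 - 6*x) = 16 - 6*x)
l(W, y) = 4 + (W + y)/(12 - 6*y) (l(W, y) = 4 + (y + W)/((16 - 6*y) - 4) = 4 + (W + y)/(12 - 6*y))
g(M) = -8 + sqrt(2) (g(M) = -8 + sqrt(3 - 1) = -8 + sqrt(2))
T(Z, j) = Z/(-8 + sqrt(2))
4401 + T(-65, l(1, -4)) = 4401 + (-4/31*(-65) - 1/62*(-65)*sqrt(2)) = 4401 + (260/31 + 65*sqrt(2)/62) = 136691/31 + 65*sqrt(2)/62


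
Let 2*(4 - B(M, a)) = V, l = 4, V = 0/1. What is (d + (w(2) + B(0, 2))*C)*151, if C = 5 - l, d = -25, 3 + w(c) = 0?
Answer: -3624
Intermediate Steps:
V = 0 (V = 0*1 = 0)
w(c) = -3 (w(c) = -3 + 0 = -3)
C = 1 (C = 5 - 1*4 = 5 - 4 = 1)
B(M, a) = 4 (B(M, a) = 4 - 1/2*0 = 4 + 0 = 4)
(d + (w(2) + B(0, 2))*C)*151 = (-25 + (-3 + 4)*1)*151 = (-25 + 1*1)*151 = (-25 + 1)*151 = -24*151 = -3624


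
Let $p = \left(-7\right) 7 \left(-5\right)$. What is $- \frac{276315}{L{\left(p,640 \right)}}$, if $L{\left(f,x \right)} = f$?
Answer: $- \frac{55263}{49} \approx -1127.8$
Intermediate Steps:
$p = 245$ ($p = \left(-49\right) \left(-5\right) = 245$)
$- \frac{276315}{L{\left(p,640 \right)}} = - \frac{276315}{245} = \left(-276315\right) \frac{1}{245} = - \frac{55263}{49}$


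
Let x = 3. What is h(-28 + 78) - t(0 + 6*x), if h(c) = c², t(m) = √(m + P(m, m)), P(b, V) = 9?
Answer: 2500 - 3*√3 ≈ 2494.8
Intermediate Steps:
t(m) = √(9 + m) (t(m) = √(m + 9) = √(9 + m))
h(-28 + 78) - t(0 + 6*x) = (-28 + 78)² - √(9 + (0 + 6*3)) = 50² - √(9 + (0 + 18)) = 2500 - √(9 + 18) = 2500 - √27 = 2500 - 3*√3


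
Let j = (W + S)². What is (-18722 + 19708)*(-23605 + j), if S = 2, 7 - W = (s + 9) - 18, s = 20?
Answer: -23270586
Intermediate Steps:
W = -4 (W = 7 - ((20 + 9) - 18) = 7 - (29 - 18) = 7 - 1*11 = 7 - 11 = -4)
j = 4 (j = (-4 + 2)² = (-2)² = 4)
(-18722 + 19708)*(-23605 + j) = (-18722 + 19708)*(-23605 + 4) = 986*(-23601) = -23270586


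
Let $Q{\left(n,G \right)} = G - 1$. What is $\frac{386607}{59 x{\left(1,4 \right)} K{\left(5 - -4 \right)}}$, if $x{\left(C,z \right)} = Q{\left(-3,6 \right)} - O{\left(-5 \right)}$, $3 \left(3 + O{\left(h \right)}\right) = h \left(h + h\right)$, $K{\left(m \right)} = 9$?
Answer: $- \frac{9913}{118} \approx -84.008$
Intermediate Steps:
$O{\left(h \right)} = -3 + \frac{2 h^{2}}{3}$ ($O{\left(h \right)} = -3 + \frac{h \left(h + h\right)}{3} = -3 + \frac{h 2 h}{3} = -3 + \frac{2 h^{2}}{3}$)
$Q{\left(n,G \right)} = -1 + G$
$x{\left(C,z \right)} = - \frac{26}{3}$ ($x{\left(C,z \right)} = \left(-1 + 6\right) - \left(-3 + \frac{2 \left(-5\right)^{2}}{3}\right) = 5 - \left(-3 + \frac{2}{3} \cdot 25\right) = 5 - \left(-3 + \frac{50}{3}\right) = 5 - \frac{41}{3} = - \frac{26}{3}$)
$\frac{386607}{59 x{\left(1,4 \right)} K{\left(5 - -4 \right)}} = \frac{386607}{59 \left(- \frac{26}{3}\right) 9} = \frac{386607}{\left(- \frac{1534}{3}\right) 9} = \frac{386607}{-4602} = 386607 \left(- \frac{1}{4602}\right) = - \frac{9913}{118}$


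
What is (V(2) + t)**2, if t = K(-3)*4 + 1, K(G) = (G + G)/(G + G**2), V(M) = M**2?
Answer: 1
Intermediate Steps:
K(G) = 2*G/(G + G**2) (K(G) = (2*G)/(G + G**2) = 2*G/(G + G**2))
t = -3 (t = (2/(1 - 3))*4 + 1 = (2/(-2))*4 + 1 = (2*(-1/2))*4 + 1 = -1*4 + 1 = -4 + 1 = -3)
(V(2) + t)**2 = (2**2 - 3)**2 = (4 - 3)**2 = 1**2 = 1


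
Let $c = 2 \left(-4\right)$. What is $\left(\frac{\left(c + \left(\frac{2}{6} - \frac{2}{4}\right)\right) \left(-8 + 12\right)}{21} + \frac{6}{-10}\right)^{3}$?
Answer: $- \frac{912673}{91125} \approx -10.016$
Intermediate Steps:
$c = -8$
$\left(\frac{\left(c + \left(\frac{2}{6} - \frac{2}{4}\right)\right) \left(-8 + 12\right)}{21} + \frac{6}{-10}\right)^{3} = \left(\frac{\left(-8 + \left(\frac{2}{6} - \frac{2}{4}\right)\right) \left(-8 + 12\right)}{21} + \frac{6}{-10}\right)^{3} = \left(\left(-8 + \left(2 \cdot \frac{1}{6} - \frac{1}{2}\right)\right) 4 \cdot \frac{1}{21} + 6 \left(- \frac{1}{10}\right)\right)^{3} = \left(\left(-8 + \left(\frac{1}{3} - \frac{1}{2}\right)\right) 4 \cdot \frac{1}{21} - \frac{3}{5}\right)^{3} = \left(\left(-8 - \frac{1}{6}\right) 4 \cdot \frac{1}{21} - \frac{3}{5}\right)^{3} = \left(\left(- \frac{49}{6}\right) 4 \cdot \frac{1}{21} - \frac{3}{5}\right)^{3} = \left(\left(- \frac{98}{3}\right) \frac{1}{21} - \frac{3}{5}\right)^{3} = \left(- \frac{14}{9} - \frac{3}{5}\right)^{3} = \left(- \frac{97}{45}\right)^{3} = - \frac{912673}{91125}$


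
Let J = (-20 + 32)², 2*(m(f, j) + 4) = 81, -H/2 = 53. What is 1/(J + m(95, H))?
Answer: 2/361 ≈ 0.0055402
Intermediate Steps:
H = -106 (H = -2*53 = -106)
m(f, j) = 73/2 (m(f, j) = -4 + (½)*81 = -4 + 81/2 = 73/2)
J = 144 (J = 12² = 144)
1/(J + m(95, H)) = 1/(144 + 73/2) = 1/(361/2) = 2/361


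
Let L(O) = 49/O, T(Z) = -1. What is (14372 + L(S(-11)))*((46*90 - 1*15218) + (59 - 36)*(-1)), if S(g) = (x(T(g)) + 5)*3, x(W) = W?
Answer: -1915066813/12 ≈ -1.5959e+8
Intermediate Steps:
S(g) = 12 (S(g) = (-1 + 5)*3 = 4*3 = 12)
(14372 + L(S(-11)))*((46*90 - 1*15218) + (59 - 36)*(-1)) = (14372 + 49/12)*((46*90 - 1*15218) + (59 - 36)*(-1)) = (14372 + 49*(1/12))*((4140 - 15218) + 23*(-1)) = (14372 + 49/12)*(-11078 - 23) = (172513/12)*(-11101) = -1915066813/12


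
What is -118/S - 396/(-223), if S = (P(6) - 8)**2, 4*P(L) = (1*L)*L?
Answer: -25918/223 ≈ -116.22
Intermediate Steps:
P(L) = L**2/4 (P(L) = ((1*L)*L)/4 = (L*L)/4 = L**2/4)
S = 1 (S = ((1/4)*6**2 - 8)**2 = ((1/4)*36 - 8)**2 = (9 - 8)**2 = 1**2 = 1)
-118/S - 396/(-223) = -118/1 - 396/(-223) = -118*1 - 396*(-1/223) = -118 + 396/223 = -25918/223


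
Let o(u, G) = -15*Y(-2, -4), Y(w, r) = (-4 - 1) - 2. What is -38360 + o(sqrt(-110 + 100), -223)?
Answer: -38255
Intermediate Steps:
Y(w, r) = -7 (Y(w, r) = -5 - 2 = -7)
o(u, G) = 105 (o(u, G) = -15*(-7) = 105)
-38360 + o(sqrt(-110 + 100), -223) = -38360 + 105 = -38255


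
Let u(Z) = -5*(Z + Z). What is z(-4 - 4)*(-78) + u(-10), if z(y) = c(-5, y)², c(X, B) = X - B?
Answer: -602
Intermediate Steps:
u(Z) = -10*Z
z(y) = (-5 - y)²
z(-4 - 4)*(-78) + u(-10) = (5 + (-4 - 4))²*(-78) - 10*(-10) = (5 - 8)²*(-78) + 100 = (-3)²*(-78) + 100 = 9*(-78) + 100 = -702 + 100 = -602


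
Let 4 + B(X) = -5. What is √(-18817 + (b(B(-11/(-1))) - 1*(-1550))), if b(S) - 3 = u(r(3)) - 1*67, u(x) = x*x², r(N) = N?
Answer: 2*I*√4326 ≈ 131.54*I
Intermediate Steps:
u(x) = x³
B(X) = -9 (B(X) = -4 - 5 = -9)
b(S) = -37 (b(S) = 3 + (3³ - 1*67) = 3 + (27 - 67) = 3 - 40 = -37)
√(-18817 + (b(B(-11/(-1))) - 1*(-1550))) = √(-18817 + (-37 - 1*(-1550))) = √(-18817 + (-37 + 1550)) = √(-18817 + 1513) = √(-17304) = 2*I*√4326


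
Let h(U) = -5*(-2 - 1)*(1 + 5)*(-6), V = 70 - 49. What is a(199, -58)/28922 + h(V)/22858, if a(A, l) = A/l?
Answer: -455192891/19171873204 ≈ -0.023743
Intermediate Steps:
V = 21
h(U) = -540 (h(U) = -(-15)*6*(-6) = -5*(-18)*(-6) = 90*(-6) = -540)
a(199, -58)/28922 + h(V)/22858 = (199/(-58))/28922 - 540/22858 = (199*(-1/58))*(1/28922) - 540*1/22858 = -199/58*1/28922 - 270/11429 = -199/1677476 - 270/11429 = -455192891/19171873204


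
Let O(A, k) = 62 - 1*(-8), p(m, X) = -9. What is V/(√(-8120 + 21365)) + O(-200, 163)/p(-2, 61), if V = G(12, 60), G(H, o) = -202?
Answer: -70/9 - 202*√13245/13245 ≈ -9.5330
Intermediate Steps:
V = -202
O(A, k) = 70 (O(A, k) = 62 + 8 = 70)
V/(√(-8120 + 21365)) + O(-200, 163)/p(-2, 61) = -202/√(-8120 + 21365) + 70/(-9) = -202*√13245/13245 + 70*(-⅑) = -202*√13245/13245 - 70/9 = -70/9 - 202*√13245/13245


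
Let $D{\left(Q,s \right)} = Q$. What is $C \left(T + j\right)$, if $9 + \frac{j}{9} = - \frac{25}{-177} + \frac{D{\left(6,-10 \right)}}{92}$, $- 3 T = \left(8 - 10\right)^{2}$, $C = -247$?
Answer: $\frac{161841563}{8142} \approx 19877.0$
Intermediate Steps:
$T = - \frac{4}{3}$ ($T = - \frac{\left(8 - 10\right)^{2}}{3} = - \frac{\left(-2\right)^{2}}{3} = \left(- \frac{1}{3}\right) 4 = - \frac{4}{3} \approx -1.3333$)
$j = - \frac{214791}{2714}$ ($j = -81 + 9 \left(- \frac{25}{-177} + \frac{6}{92}\right) = -81 + 9 \left(\left(-25\right) \left(- \frac{1}{177}\right) + 6 \cdot \frac{1}{92}\right) = -81 + 9 \left(\frac{25}{177} + \frac{3}{46}\right) = -81 + 9 \cdot \frac{1681}{8142} = -81 + \frac{5043}{2714} = - \frac{214791}{2714} \approx -79.142$)
$C \left(T + j\right) = - 247 \left(- \frac{4}{3} - \frac{214791}{2714}\right) = \left(-247\right) \left(- \frac{655229}{8142}\right) = \frac{161841563}{8142}$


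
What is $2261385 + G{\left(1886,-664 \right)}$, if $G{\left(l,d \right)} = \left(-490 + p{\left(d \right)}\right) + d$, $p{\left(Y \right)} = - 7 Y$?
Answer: $2264879$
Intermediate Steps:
$G{\left(l,d \right)} = -490 - 6 d$ ($G{\left(l,d \right)} = \left(-490 - 7 d\right) + d = -490 - 6 d$)
$2261385 + G{\left(1886,-664 \right)} = 2261385 - -3494 = 2261385 + \left(-490 + 3984\right) = 2261385 + 3494 = 2264879$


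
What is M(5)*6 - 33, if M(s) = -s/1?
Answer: -63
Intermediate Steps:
M(s) = -s
M(5)*6 - 33 = -1*5*6 - 33 = -5*6 - 33 = -30 - 33 = -63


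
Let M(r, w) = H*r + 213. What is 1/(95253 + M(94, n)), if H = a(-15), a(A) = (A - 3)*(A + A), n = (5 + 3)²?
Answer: 1/146226 ≈ 6.8387e-6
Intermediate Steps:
n = 64 (n = 8² = 64)
a(A) = 2*A*(-3 + A) (a(A) = (-3 + A)*(2*A) = 2*A*(-3 + A))
H = 540 (H = 2*(-15)*(-3 - 15) = 2*(-15)*(-18) = 540)
M(r, w) = 213 + 540*r (M(r, w) = 540*r + 213 = 213 + 540*r)
1/(95253 + M(94, n)) = 1/(95253 + (213 + 540*94)) = 1/(95253 + (213 + 50760)) = 1/(95253 + 50973) = 1/146226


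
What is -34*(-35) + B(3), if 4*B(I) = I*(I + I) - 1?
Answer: 4777/4 ≈ 1194.3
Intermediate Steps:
B(I) = -¼ + I²/2 (B(I) = (I*(I + I) - 1)/4 = (I*(2*I) - 1)/4 = (2*I² - 1)/4 = (-1 + 2*I²)/4 = -¼ + I²/2)
-34*(-35) + B(3) = -34*(-35) + (-¼ + (½)*3²) = 1190 + (-¼ + (½)*9) = 1190 + (-¼ + 9/2) = 1190 + 17/4 = 4777/4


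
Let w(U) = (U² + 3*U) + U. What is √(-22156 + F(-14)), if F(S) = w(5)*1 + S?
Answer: 5*I*√885 ≈ 148.74*I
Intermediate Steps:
w(U) = U² + 4*U
F(S) = 45 + S (F(S) = (5*(4 + 5))*1 + S = (5*9)*1 + S = 45*1 + S = 45 + S)
√(-22156 + F(-14)) = √(-22156 + (45 - 14)) = √(-22156 + 31) = √(-22125) = 5*I*√885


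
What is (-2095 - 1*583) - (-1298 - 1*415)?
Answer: -965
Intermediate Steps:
(-2095 - 1*583) - (-1298 - 1*415) = (-2095 - 583) - (-1298 - 415) = -2678 - 1*(-1713) = -2678 + 1713 = -965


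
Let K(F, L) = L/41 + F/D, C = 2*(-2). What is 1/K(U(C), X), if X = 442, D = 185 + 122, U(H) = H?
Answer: 12587/135530 ≈ 0.092872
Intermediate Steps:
C = -4
D = 307
K(F, L) = L/41 + F/307
1/K(U(C), X) = 1/((1/41)*442 + (1/307)*(-4)) = 1/(442/41 - 4/307) = 1/(135530/12587) = 12587/135530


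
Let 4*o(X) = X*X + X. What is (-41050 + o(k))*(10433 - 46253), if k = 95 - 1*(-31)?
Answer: 1327113090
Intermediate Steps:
k = 126 (k = 95 + 31 = 126)
o(X) = X/4 + X²/4 (o(X) = (X*X + X)/4 = (X² + X)/4 = (X + X²)/4 = X/4 + X²/4)
(-41050 + o(k))*(10433 - 46253) = (-41050 + (¼)*126*(1 + 126))*(10433 - 46253) = (-41050 + (¼)*126*127)*(-35820) = (-41050 + 8001/2)*(-35820) = -74099/2*(-35820) = 1327113090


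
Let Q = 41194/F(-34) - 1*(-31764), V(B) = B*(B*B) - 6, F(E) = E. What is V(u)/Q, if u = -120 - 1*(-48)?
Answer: -6345318/519391 ≈ -12.217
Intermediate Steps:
u = -72 (u = -120 + 48 = -72)
V(B) = -6 + B**3 (V(B) = B*B**2 - 6 = B**3 - 6 = -6 + B**3)
Q = 519391/17 (Q = 41194/(-34) - 1*(-31764) = 41194*(-1/34) + 31764 = -20597/17 + 31764 = 519391/17 ≈ 30552.)
V(u)/Q = (-6 + (-72)**3)/(519391/17) = (-6 - 373248)*(17/519391) = -373254*17/519391 = -6345318/519391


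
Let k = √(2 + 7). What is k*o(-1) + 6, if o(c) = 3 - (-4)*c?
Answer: 3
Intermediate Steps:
o(c) = 3 + 4*c
k = 3 (k = √9 = 3)
k*o(-1) + 6 = 3*(3 + 4*(-1)) + 6 = 3*(3 - 4) + 6 = 3*(-1) + 6 = -3 + 6 = 3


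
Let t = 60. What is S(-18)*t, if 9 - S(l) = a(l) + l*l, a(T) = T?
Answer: -17820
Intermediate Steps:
S(l) = 9 - l - l² (S(l) = 9 - (l + l*l) = 9 - (l + l²) = 9 + (-l - l²) = 9 - l - l²)
S(-18)*t = (9 - 1*(-18) - 1*(-18)²)*60 = (9 + 18 - 1*324)*60 = (9 + 18 - 324)*60 = -297*60 = -17820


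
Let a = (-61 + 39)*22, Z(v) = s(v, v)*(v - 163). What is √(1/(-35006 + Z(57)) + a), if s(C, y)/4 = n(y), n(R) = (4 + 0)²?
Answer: I*√845259626190/41790 ≈ 22.0*I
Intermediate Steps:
n(R) = 16 (n(R) = 4² = 16)
s(C, y) = 64 (s(C, y) = 4*16 = 64)
Z(v) = -10432 + 64*v (Z(v) = 64*(v - 163) = 64*(-163 + v) = -10432 + 64*v)
a = -484 (a = -22*22 = -484)
√(1/(-35006 + Z(57)) + a) = √(1/(-35006 + (-10432 + 64*57)) - 484) = √(1/(-35006 + (-10432 + 3648)) - 484) = √(1/(-35006 - 6784) - 484) = √(1/(-41790) - 484) = √(-1/41790 - 484) = √(-20226361/41790) = I*√845259626190/41790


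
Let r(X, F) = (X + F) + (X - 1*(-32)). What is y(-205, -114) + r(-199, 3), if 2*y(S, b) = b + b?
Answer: -477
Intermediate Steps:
r(X, F) = 32 + F + 2*X (r(X, F) = (F + X) + (X + 32) = (F + X) + (32 + X) = 32 + F + 2*X)
y(S, b) = b (y(S, b) = (b + b)/2 = (2*b)/2 = b)
y(-205, -114) + r(-199, 3) = -114 + (32 + 3 + 2*(-199)) = -114 + (32 + 3 - 398) = -114 - 363 = -477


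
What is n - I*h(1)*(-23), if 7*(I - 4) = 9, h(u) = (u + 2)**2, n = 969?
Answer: 14442/7 ≈ 2063.1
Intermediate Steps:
h(u) = (2 + u)**2
I = 37/7 (I = 4 + (1/7)*9 = 4 + 9/7 = 37/7 ≈ 5.2857)
n - I*h(1)*(-23) = 969 - 37*(2 + 1)**2/7*(-23) = 969 - (37/7)*3**2*(-23) = 969 - (37/7)*9*(-23) = 969 - 333*(-23)/7 = 969 - 1*(-7659/7) = 969 + 7659/7 = 14442/7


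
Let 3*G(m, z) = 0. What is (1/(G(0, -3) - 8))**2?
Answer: 1/64 ≈ 0.015625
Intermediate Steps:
G(m, z) = 0 (G(m, z) = (1/3)*0 = 0)
(1/(G(0, -3) - 8))**2 = (1/(0 - 8))**2 = (1/(-8))**2 = (-1/8)**2 = 1/64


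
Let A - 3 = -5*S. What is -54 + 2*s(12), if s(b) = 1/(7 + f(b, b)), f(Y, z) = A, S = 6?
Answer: -541/10 ≈ -54.100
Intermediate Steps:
A = -27 (A = 3 - 5*6 = 3 - 30 = -27)
f(Y, z) = -27
s(b) = -1/20 (s(b) = 1/(7 - 27) = 1/(-20) = -1/20)
-54 + 2*s(12) = -54 + 2*(-1/20) = -54 - ⅒ = -541/10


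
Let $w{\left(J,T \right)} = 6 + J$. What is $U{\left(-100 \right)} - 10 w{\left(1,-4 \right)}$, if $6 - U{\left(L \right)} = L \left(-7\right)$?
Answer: $-764$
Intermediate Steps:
$U{\left(L \right)} = 6 + 7 L$ ($U{\left(L \right)} = 6 - L \left(-7\right) = 6 - - 7 L = 6 + 7 L$)
$U{\left(-100 \right)} - 10 w{\left(1,-4 \right)} = \left(6 + 7 \left(-100\right)\right) - 10 \left(6 + 1\right) = \left(6 - 700\right) - 10 \cdot 7 = -694 - 70 = -764$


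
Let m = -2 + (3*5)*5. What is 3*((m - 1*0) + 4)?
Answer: 231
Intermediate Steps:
m = 73 (m = -2 + 15*5 = -2 + 75 = 73)
3*((m - 1*0) + 4) = 3*((73 - 1*0) + 4) = 3*((73 + 0) + 4) = 3*(73 + 4) = 3*77 = 231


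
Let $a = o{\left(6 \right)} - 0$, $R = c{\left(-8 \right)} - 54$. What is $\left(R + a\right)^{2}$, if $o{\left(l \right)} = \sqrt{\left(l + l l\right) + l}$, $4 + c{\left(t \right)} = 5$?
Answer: $2857 - 424 \sqrt{3} \approx 2122.6$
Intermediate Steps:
$c{\left(t \right)} = 1$ ($c{\left(t \right)} = -4 + 5 = 1$)
$o{\left(l \right)} = \sqrt{l^{2} + 2 l}$ ($o{\left(l \right)} = \sqrt{\left(l + l^{2}\right) + l} = \sqrt{l^{2} + 2 l}$)
$R = -53$ ($R = 1 - 54 = -53$)
$a = 4 \sqrt{3}$ ($a = \sqrt{6 \left(2 + 6\right)} - 0 = \sqrt{6 \cdot 8} + 0 = \sqrt{48} + 0 = 4 \sqrt{3} + 0 = 4 \sqrt{3} \approx 6.9282$)
$\left(R + a\right)^{2} = \left(-53 + 4 \sqrt{3}\right)^{2}$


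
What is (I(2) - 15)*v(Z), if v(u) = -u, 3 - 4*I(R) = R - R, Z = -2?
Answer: -57/2 ≈ -28.500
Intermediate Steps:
I(R) = 3/4 (I(R) = 3/4 - (R - R)/4 = 3/4 - 1/4*0 = 3/4 + 0 = 3/4)
(I(2) - 15)*v(Z) = (3/4 - 15)*(-1*(-2)) = -57/4*2 = -57/2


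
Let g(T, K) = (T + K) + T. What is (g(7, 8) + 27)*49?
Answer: 2401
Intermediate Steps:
g(T, K) = K + 2*T (g(T, K) = (K + T) + T = K + 2*T)
(g(7, 8) + 27)*49 = ((8 + 2*7) + 27)*49 = ((8 + 14) + 27)*49 = (22 + 27)*49 = 49*49 = 2401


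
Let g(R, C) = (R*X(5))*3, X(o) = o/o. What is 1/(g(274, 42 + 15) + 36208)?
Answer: 1/37030 ≈ 2.7005e-5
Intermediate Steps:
X(o) = 1
g(R, C) = 3*R (g(R, C) = (R*1)*3 = R*3 = 3*R)
1/(g(274, 42 + 15) + 36208) = 1/(3*274 + 36208) = 1/(822 + 36208) = 1/37030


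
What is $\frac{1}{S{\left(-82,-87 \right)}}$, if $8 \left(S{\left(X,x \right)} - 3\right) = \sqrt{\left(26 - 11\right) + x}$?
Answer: $\frac{8}{27} - \frac{2 i \sqrt{2}}{27} \approx 0.2963 - 0.10476 i$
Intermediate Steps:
$S{\left(X,x \right)} = 3 + \frac{\sqrt{15 + x}}{8}$ ($S{\left(X,x \right)} = 3 + \frac{\sqrt{\left(26 - 11\right) + x}}{8} = 3 + \frac{\sqrt{15 + x}}{8}$)
$\frac{1}{S{\left(-82,-87 \right)}} = \frac{1}{3 + \frac{\sqrt{15 - 87}}{8}} = \frac{1}{3 + \frac{\sqrt{-72}}{8}} = \frac{1}{3 + \frac{6 i \sqrt{2}}{8}} = \frac{1}{3 + \frac{3 i \sqrt{2}}{4}}$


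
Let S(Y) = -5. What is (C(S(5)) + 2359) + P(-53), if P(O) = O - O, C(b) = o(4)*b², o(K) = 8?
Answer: 2559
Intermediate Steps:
C(b) = 8*b²
P(O) = 0
(C(S(5)) + 2359) + P(-53) = (8*(-5)² + 2359) + 0 = (8*25 + 2359) + 0 = (200 + 2359) + 0 = 2559 + 0 = 2559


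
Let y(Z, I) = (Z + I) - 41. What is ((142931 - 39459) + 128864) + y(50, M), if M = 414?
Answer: 232759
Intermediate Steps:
y(Z, I) = -41 + I + Z (y(Z, I) = (I + Z) - 41 = -41 + I + Z)
((142931 - 39459) + 128864) + y(50, M) = ((142931 - 39459) + 128864) + (-41 + 414 + 50) = (103472 + 128864) + 423 = 232336 + 423 = 232759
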